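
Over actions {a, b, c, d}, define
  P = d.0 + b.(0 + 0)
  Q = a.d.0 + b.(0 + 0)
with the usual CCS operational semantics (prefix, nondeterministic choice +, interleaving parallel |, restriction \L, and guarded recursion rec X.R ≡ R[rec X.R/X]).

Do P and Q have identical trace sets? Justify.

Reachable graph of P (3 states):
  u0 = d.0 + b.(0 + 0) → -b-> u1, -d-> u2
  u1 = 0 + 0 → ·
  u2 = 0 → ·
Reachable graph of Q (4 states):
  v0 = a.d.0 + b.(0 + 0) → -a-> v1, -b-> v2
  v1 = d.0 → -d-> v3
  v2 = 0 + 0 → ·
  v3 = 0 → ·
Executing d from P (initial set {u0}):
  step 1 (d): {u2}
  P completes σ.
Executing d from Q (initial set {v0}):
  step 1 (d): ∅  — Q cannot continue

NO — witness ⟨d⟩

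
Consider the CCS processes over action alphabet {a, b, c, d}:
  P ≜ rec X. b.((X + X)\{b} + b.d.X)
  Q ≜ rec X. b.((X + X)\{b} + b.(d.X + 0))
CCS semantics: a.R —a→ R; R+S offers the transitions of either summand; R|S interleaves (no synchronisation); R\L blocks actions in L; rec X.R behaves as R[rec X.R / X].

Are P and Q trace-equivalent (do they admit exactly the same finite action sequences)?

P's transition system — 3 states:
  p0 = rec X. b.((X + X)\{b} + b.d.X) ⊢ ··b··> p1
  p1 = ((rec X. b.((X + X)\{b} + b.d.X)) + (rec X. b.((X + X)\{b} + b.d.X)))\{b} + b.d.(rec X. b.((X + X)\{b} + b.d.X)) ⊢ ··b··> p2
  p2 = d.(rec X. b.((X + X)\{b} + b.d.X)) ⊢ ··d··> p0
Q's transition system — 3 states:
  q0 = rec X. b.((X + X)\{b} + b.(d.X + 0)) ⊢ ··b··> q1
  q1 = ((rec X. b.((X + X)\{b} + b.(d.X + 0))) + (rec X. b.((X + X)\{b} + b.(d.X + 0))))\{b} + b.(d.(rec X. b.((X + X)\{b} + b.(d.X + 0))) + 0) ⊢ ··b··> q2
  q2 = d.(rec X. b.((X + X)\{b} + b.(d.X + 0))) + 0 ⊢ ··d··> q0
Coarsest stable partition (strong bisimilarity classes):
  B0 = {p0, q0}
  B1 = {p1, q1}
  B2 = {p2, q2}
p0 ∈ B0, q0 ∈ B0 → same block
Bisimilar ⇒ trace-equivalent.

trace-equivalent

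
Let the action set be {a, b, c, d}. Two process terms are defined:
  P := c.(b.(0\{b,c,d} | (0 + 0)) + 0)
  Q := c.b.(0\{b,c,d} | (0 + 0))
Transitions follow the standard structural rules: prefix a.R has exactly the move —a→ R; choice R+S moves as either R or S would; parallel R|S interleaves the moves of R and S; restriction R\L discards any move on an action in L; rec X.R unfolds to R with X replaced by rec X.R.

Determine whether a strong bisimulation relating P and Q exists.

P ~ Q

Reachable graph of P (3 states):
  u0 = c.(b.(0\{b,c,d} | (0 + 0)) + 0) | -c-> u1
  u1 = b.(0\{b,c,d} | (0 + 0)) + 0 | -b-> u2
  u2 = 0\{b,c,d} | (0 + 0) | ·
Reachable graph of Q (3 states):
  v0 = c.b.(0\{b,c,d} | (0 + 0)) | -c-> v1
  v1 = b.(0\{b,c,d} | (0 + 0)) | -b-> v2
  v2 = 0\{b,c,d} | (0 + 0) | ·
Partition-refinement fixed point:
  B0 = {u0, v0}
  B1 = {u1, v1}
  B2 = {u2, v2}
u0 ∈ B0, v0 ∈ B0 → same block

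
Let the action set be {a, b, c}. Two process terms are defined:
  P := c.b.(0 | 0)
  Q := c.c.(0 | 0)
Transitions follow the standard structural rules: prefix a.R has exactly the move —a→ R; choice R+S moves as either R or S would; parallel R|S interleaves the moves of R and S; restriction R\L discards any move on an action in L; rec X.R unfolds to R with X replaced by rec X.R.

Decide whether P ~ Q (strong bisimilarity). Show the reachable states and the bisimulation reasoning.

P ≁ Q

Reachable graph of P (3 states):
  m0 = c.b.(0 | 0) :: =c=> m1
  m1 = b.(0 | 0) :: =b=> m2
  m2 = 0 | 0 :: ∅
Reachable graph of Q (3 states):
  n0 = c.c.(0 | 0) :: =c=> n1
  n1 = c.(0 | 0) :: =c=> n2
  n2 = 0 | 0 :: ∅
Coarsest stable partition (strong bisimilarity classes):
  B0 = {m0}
  B1 = {m1}
  B2 = {m2, n2}
  B3 = {n0}
  B4 = {n1}
m0 ∈ B0, n0 ∈ B3 → different blocks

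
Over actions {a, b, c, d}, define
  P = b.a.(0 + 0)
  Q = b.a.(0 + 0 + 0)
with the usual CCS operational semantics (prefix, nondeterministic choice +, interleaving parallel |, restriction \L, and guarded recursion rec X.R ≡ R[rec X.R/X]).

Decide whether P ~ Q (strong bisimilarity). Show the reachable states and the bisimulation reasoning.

P's transition system — 3 states:
  p0 = b.a.(0 + 0) has moves =b=> p1
  p1 = a.(0 + 0) has moves =a=> p2
  p2 = 0 + 0 has moves stopped
Q's transition system — 3 states:
  q0 = b.a.(0 + 0 + 0) has moves =b=> q1
  q1 = a.(0 + 0 + 0) has moves =a=> q2
  q2 = 0 + 0 + 0 has moves stopped
Coarsest stable partition (strong bisimilarity classes):
  B0 = {p0, q0}
  B1 = {p1, q1}
  B2 = {p2, q2}
p0 ∈ B0, q0 ∈ B0 → same block

bisimilar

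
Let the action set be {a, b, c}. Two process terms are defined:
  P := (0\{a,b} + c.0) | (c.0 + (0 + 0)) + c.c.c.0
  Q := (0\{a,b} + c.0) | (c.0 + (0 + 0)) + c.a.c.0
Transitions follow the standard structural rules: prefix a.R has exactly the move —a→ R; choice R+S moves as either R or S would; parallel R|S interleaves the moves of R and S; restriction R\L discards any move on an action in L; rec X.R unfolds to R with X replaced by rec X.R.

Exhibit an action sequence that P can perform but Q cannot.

ccc

P's transition system — 7 states:
  u0 = (0\{a,b} + c.0) | (c.0 + (0 + 0)) + c.c.c.0 has moves —c→ u1, —c→ u2, —c→ u3
  u1 = (0\{a,b} + c.0) | 0 has moves —c→ u4
  u2 = 0 | (c.0 + (0 + 0)) has moves —c→ u4
  u3 = c.c.0 has moves —c→ u5
  u4 = 0 | 0 has moves stopped
  u5 = c.0 has moves —c→ u6
  u6 = 0 has moves stopped
Q's transition system — 7 states:
  v0 = (0\{a,b} + c.0) | (c.0 + (0 + 0)) + c.a.c.0 has moves —c→ v1, —c→ v2, —c→ v3
  v1 = (0\{a,b} + c.0) | 0 has moves —c→ v4
  v2 = 0 | (c.0 + (0 + 0)) has moves —c→ v4
  v3 = a.c.0 has moves —a→ v5
  v4 = 0 | 0 has moves stopped
  v5 = c.0 has moves —c→ v6
  v6 = 0 has moves stopped
Executing ccc from P (initial set {u0}):
  [1] c ⇒ {u1, u2, u3}
  [2] c ⇒ {u4, u5}
  [3] c ⇒ {u6}
  — P admits the full trace.
Executing ccc from Q (initial set {v0}):
  [1] c ⇒ {v1, v2, v3}
  [2] c ⇒ {v4}
  [3] c ⇒ ∅ (Q stuck)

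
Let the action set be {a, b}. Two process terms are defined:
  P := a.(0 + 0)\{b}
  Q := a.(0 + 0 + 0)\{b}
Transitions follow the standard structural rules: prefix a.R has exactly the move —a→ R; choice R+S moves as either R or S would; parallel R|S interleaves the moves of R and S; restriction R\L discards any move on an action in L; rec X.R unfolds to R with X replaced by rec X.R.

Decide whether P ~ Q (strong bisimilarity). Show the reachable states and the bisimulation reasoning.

P's transition system — 2 states:
  u0 = a.(0 + 0)\{b} has moves -a-> u1
  u1 = (0 + 0)\{b} has moves (no moves)
Q's transition system — 2 states:
  v0 = a.(0 + 0 + 0)\{b} has moves -a-> v1
  v1 = (0 + 0 + 0)\{b} has moves (no moves)
Partition-refinement fixed point:
  B0 = {u0, v0}
  B1 = {u1, v1}
u0 ∈ B0, v0 ∈ B0 → same block

P ~ Q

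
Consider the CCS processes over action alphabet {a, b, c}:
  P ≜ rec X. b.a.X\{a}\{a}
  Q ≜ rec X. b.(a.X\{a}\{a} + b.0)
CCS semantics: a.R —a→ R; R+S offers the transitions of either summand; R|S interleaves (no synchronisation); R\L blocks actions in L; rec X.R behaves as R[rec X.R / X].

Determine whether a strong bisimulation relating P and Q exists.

LTS(P): 4 reachable states
  m0 = rec X. b.a.X\{a}\{a} → —b→ m1
  m1 = a.(rec X. b.a.X\{a}\{a})\{a}\{a} → —a→ m2
  m2 = (rec X. b.a.X\{a}\{a})\{a}\{a} → —b→ m3
  m3 = (a.(rec X. b.a.X\{a}\{a})\{a}\{a})\{a}\{a} → (no moves)
LTS(Q): 6 reachable states
  n0 = rec X. b.(a.X\{a}\{a} + b.0) → —b→ n1
  n1 = a.(rec X. b.(a.X\{a}\{a} + b.0))\{a}\{a} + b.0 → —a→ n2, —b→ n3
  n2 = (rec X. b.(a.X\{a}\{a} + b.0))\{a}\{a} → —b→ n4
  n3 = 0 → (no moves)
  n4 = (a.(rec X. b.(a.X\{a}\{a} + b.0))\{a}\{a} + b.0)\{a}\{a} → —b→ n5
  n5 = 0\{a}\{a} → (no moves)
Bisimilarity quotient blocks:
  B0 = {m0}
  B1 = {m1}
  B2 = {m2, n4}
  B3 = {m3, n3, n5}
  B4 = {n0}
  B5 = {n1}
  B6 = {n2}
m0 ∈ B0, n0 ∈ B4 → different blocks

not bisimilar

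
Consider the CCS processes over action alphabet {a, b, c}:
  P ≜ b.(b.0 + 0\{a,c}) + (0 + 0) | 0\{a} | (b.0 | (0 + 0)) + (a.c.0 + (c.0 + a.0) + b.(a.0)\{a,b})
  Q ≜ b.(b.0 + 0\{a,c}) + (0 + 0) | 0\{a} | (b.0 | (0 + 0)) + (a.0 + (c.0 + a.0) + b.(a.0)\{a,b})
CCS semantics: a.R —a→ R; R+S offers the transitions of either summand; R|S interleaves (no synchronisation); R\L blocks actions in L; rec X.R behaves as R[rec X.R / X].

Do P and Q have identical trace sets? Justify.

Reachable graph of P (6 states):
  p0 = b.(b.0 + 0\{a,c}) + (0 + 0) | 0\{a} | (b.0 | (0 + 0)) + (a.c.0 + (c.0 + a.0) + b.(a.0)\{a,b}) has moves ··a··> p1, ··a··> p2, ··b··> p3, ··b··> p4, ··b··> p5, ··c··> p1
  p1 = 0 has moves ∅
  p2 = c.0 has moves ··c··> p1
  p3 = (0 + 0) | 0\{a} | (0 | (0 + 0)) has moves ∅
  p4 = (a.0)\{a,b} has moves ∅
  p5 = b.0 + 0\{a,c} has moves ··b··> p1
Reachable graph of Q (5 states):
  q0 = b.(b.0 + 0\{a,c}) + (0 + 0) | 0\{a} | (b.0 | (0 + 0)) + (a.0 + (c.0 + a.0) + b.(a.0)\{a,b}) has moves ··a··> q1, ··b··> q2, ··b··> q3, ··b··> q4, ··c··> q1
  q1 = 0 has moves ∅
  q2 = (0 + 0) | 0\{a} | (0 | (0 + 0)) has moves ∅
  q3 = (a.0)\{a,b} has moves ∅
  q4 = b.0 + 0\{a,c} has moves ··b··> q1
Trace ⟨ac⟩ through P, begin at {p0}:
  step 1 (a): {p1, p2}
  step 2 (c): {p1}
  — P admits the full trace.
Trace ⟨ac⟩ through Q, begin at {q0}:
  step 1 (a): {q1}
  step 2 (c): ∅  — Q cannot continue

NO — witness ⟨ac⟩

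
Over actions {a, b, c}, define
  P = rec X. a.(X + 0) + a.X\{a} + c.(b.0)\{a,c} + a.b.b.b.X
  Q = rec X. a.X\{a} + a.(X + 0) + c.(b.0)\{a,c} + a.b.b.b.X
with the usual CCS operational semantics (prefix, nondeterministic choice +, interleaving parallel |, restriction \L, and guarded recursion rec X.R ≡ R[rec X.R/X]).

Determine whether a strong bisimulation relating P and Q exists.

Reachable graph of P (10 states):
  u0 = rec X. a.(X + 0) + a.X\{a} + c.(b.0)\{a,c} + a.b.b.b.X has moves —a→ u1, —a→ u2, —a→ u3, —c→ u4
  u1 = (rec X. a.(X + 0) + a.X\{a} + c.(b.0)\{a,c} + a.b.b.b.X) + 0 has moves —a→ u1, —a→ u2, —a→ u3, —c→ u4
  u2 = (rec X. a.(X + 0) + a.X\{a} + c.(b.0)\{a,c} + a.b.b.b.X)\{a} has moves —c→ u5
  u3 = b.b.b.(rec X. a.(X + 0) + a.X\{a} + c.(b.0)\{a,c} + a.b.b.b.X) has moves —b→ u6
  u4 = (b.0)\{a,c} has moves —b→ u7
  u5 = (b.0)\{a,c}\{a} has moves —b→ u8
  u6 = b.b.(rec X. a.(X + 0) + a.X\{a} + c.(b.0)\{a,c} + a.b.b.b.X) has moves —b→ u9
  u7 = 0\{a,c} has moves deadlocked
  u8 = 0\{a,c}\{a} has moves deadlocked
  u9 = b.(rec X. a.(X + 0) + a.X\{a} + c.(b.0)\{a,c} + a.b.b.b.X) has moves —b→ u0
Reachable graph of Q (10 states):
  v0 = rec X. a.X\{a} + a.(X + 0) + c.(b.0)\{a,c} + a.b.b.b.X has moves —a→ v1, —a→ v2, —a→ v3, —c→ v4
  v1 = (rec X. a.X\{a} + a.(X + 0) + c.(b.0)\{a,c} + a.b.b.b.X) + 0 has moves —a→ v1, —a→ v2, —a→ v3, —c→ v4
  v2 = (rec X. a.X\{a} + a.(X + 0) + c.(b.0)\{a,c} + a.b.b.b.X)\{a} has moves —c→ v5
  v3 = b.b.b.(rec X. a.X\{a} + a.(X + 0) + c.(b.0)\{a,c} + a.b.b.b.X) has moves —b→ v6
  v4 = (b.0)\{a,c} has moves —b→ v7
  v5 = (b.0)\{a,c}\{a} has moves —b→ v8
  v6 = b.b.(rec X. a.X\{a} + a.(X + 0) + c.(b.0)\{a,c} + a.b.b.b.X) has moves —b→ v9
  v7 = 0\{a,c} has moves deadlocked
  v8 = 0\{a,c}\{a} has moves deadlocked
  v9 = b.(rec X. a.X\{a} + a.(X + 0) + c.(b.0)\{a,c} + a.b.b.b.X) has moves —b→ v0
Bisimilarity quotient blocks:
  B0 = {u0, u1, v0, v1}
  B1 = {u4, u5, v4, v5}
  B2 = {u7, u8, v7, v8}
  B3 = {u2, v2}
  B4 = {u3, v3}
  B5 = {u6, v6}
  B6 = {u9, v9}
u0 ∈ B0, v0 ∈ B0 → same block

P ~ Q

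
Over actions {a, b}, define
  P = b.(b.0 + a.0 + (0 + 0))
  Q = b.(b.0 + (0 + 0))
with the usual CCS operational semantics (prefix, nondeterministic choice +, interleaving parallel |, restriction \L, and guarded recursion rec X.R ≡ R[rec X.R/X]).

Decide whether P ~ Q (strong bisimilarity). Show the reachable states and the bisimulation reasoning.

LTS(P): 3 reachable states
  s0 = b.(b.0 + a.0 + (0 + 0)) | --b--▸ s1
  s1 = b.0 + a.0 + (0 + 0) | --a--▸ s2, --b--▸ s2
  s2 = 0 | (no moves)
LTS(Q): 3 reachable states
  t0 = b.(b.0 + (0 + 0)) | --b--▸ t1
  t1 = b.0 + (0 + 0) | --b--▸ t2
  t2 = 0 | (no moves)
Coarsest stable partition (strong bisimilarity classes):
  B0 = {s0}
  B1 = {s1}
  B2 = {s2, t2}
  B3 = {t0}
  B4 = {t1}
s0 ∈ B0, t0 ∈ B3 → different blocks

P ≁ Q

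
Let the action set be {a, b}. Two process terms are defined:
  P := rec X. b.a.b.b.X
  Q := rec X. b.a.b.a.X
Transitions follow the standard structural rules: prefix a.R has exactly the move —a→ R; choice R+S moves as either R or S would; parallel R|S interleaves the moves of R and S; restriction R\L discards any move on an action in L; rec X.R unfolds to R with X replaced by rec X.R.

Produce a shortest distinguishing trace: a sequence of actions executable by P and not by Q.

babb

Reachable graph of P (4 states):
  u0 = rec X. b.a.b.b.X ⊢ ··b··> u1
  u1 = a.b.b.(rec X. b.a.b.b.X) ⊢ ··a··> u2
  u2 = b.b.(rec X. b.a.b.b.X) ⊢ ··b··> u3
  u3 = b.(rec X. b.a.b.b.X) ⊢ ··b··> u0
Reachable graph of Q (4 states):
  v0 = rec X. b.a.b.a.X ⊢ ··b··> v1
  v1 = a.b.a.(rec X. b.a.b.a.X) ⊢ ··a··> v2
  v2 = b.a.(rec X. b.a.b.a.X) ⊢ ··b··> v3
  v3 = a.(rec X. b.a.b.a.X) ⊢ ··a··> v0
Trace ⟨babb⟩ through P, begin at {u0}:
  step 1 (b): {u1}
  step 2 (a): {u2}
  step 3 (b): {u3}
  step 4 (b): {u0}
  P completes σ.
Trace ⟨babb⟩ through Q, begin at {v0}:
  step 1 (b): {v1}
  step 2 (a): {v2}
  step 3 (b): {v3}
  step 4 (b): no successor for Q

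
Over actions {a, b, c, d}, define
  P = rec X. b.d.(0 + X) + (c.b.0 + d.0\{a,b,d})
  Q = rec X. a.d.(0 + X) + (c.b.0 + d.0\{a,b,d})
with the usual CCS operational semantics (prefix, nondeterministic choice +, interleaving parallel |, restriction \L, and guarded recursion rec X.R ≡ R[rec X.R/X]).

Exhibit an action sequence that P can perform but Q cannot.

b

Reachable graph of P (6 states):
  m0 = rec X. b.d.(0 + X) + (c.b.0 + d.0\{a,b,d}) :: =b=> m1, =c=> m2, =d=> m3
  m1 = d.(0 + (rec X. b.d.(0 + X) + (c.b.0 + d.0\{a,b,d}))) :: =d=> m4
  m2 = b.0 :: =b=> m5
  m3 = 0\{a,b,d} :: (no moves)
  m4 = 0 + (rec X. b.d.(0 + X) + (c.b.0 + d.0\{a,b,d})) :: =b=> m1, =c=> m2, =d=> m3
  m5 = 0 :: (no moves)
Reachable graph of Q (6 states):
  n0 = rec X. a.d.(0 + X) + (c.b.0 + d.0\{a,b,d}) :: =a=> n1, =c=> n2, =d=> n3
  n1 = d.(0 + (rec X. a.d.(0 + X) + (c.b.0 + d.0\{a,b,d}))) :: =d=> n4
  n2 = b.0 :: =b=> n5
  n3 = 0\{a,b,d} :: (no moves)
  n4 = 0 + (rec X. a.d.(0 + X) + (c.b.0 + d.0\{a,b,d})) :: =a=> n1, =c=> n2, =d=> n3
  n5 = 0 :: (no moves)
Executing b from P (initial set {m0}):
  after b @ step 1: {m1}
  P completes σ.
Executing b from Q (initial set {n0}):
  after b @ step 1: ∅ (Q stuck)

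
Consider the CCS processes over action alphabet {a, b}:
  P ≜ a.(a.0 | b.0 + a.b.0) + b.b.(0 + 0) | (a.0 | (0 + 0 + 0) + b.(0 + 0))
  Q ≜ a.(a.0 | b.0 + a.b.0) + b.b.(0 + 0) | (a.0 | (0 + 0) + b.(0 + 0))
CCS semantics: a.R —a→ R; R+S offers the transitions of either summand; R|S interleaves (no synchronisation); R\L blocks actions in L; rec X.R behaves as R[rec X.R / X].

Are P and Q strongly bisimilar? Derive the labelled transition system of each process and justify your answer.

bisimilar

LTS(P): 15 reachable states
  s0 = a.(a.0 | b.0 + a.b.0) + b.b.(0 + 0) | (a.0 | (0 + 0 + 0) + b.(0 + 0)) → —a→ s1, —a→ s2, —b→ s3, —b→ s4
  s1 = a.0 | b.0 + a.b.0 → —a→ s5, —a→ s6, —b→ s7
  s2 = b.b.(0 + 0) | (0 | (0 + 0 + 0)) → —b→ s8
  s3 = b.(0 + 0) | (a.0 | (0 + 0 + 0) + b.(0 + 0)) → —a→ s8, —b→ s10, —b→ s9
  s4 = b.b.(0 + 0) | (0 + 0) → —b→ s10
  s5 = 0 | b.0 → —b→ s11
  s6 = b.0 → —b→ s12
  s7 = a.0 | 0 → —a→ s11
  s8 = b.(0 + 0) | (0 | (0 + 0 + 0)) → —b→ s13
  s9 = (0 + 0) | (a.0 | (0 + 0 + 0) + b.(0 + 0)) → —a→ s13, —b→ s14
  s10 = b.(0 + 0) | (0 + 0) → —b→ s14
  s11 = 0 | 0 → ∅
  s12 = 0 → ∅
  s13 = (0 + 0) | (0 | (0 + 0 + 0)) → ∅
  s14 = (0 + 0) | (0 + 0) → ∅
LTS(Q): 15 reachable states
  t0 = a.(a.0 | b.0 + a.b.0) + b.b.(0 + 0) | (a.0 | (0 + 0) + b.(0 + 0)) → —a→ t1, —a→ t2, —b→ t3, —b→ t4
  t1 = a.0 | b.0 + a.b.0 → —a→ t5, —a→ t6, —b→ t7
  t2 = b.b.(0 + 0) | (0 | (0 + 0)) → —b→ t8
  t3 = b.(0 + 0) | (a.0 | (0 + 0) + b.(0 + 0)) → —a→ t8, —b→ t10, —b→ t9
  t4 = b.b.(0 + 0) | (0 + 0) → —b→ t10
  t5 = 0 | b.0 → —b→ t11
  t6 = b.0 → —b→ t12
  t7 = a.0 | 0 → —a→ t11
  t8 = b.(0 + 0) | (0 | (0 + 0)) → —b→ t13
  t9 = (0 + 0) | (a.0 | (0 + 0) + b.(0 + 0)) → —a→ t13, —b→ t14
  t10 = b.(0 + 0) | (0 + 0) → —b→ t14
  t11 = 0 | 0 → ∅
  t12 = 0 → ∅
  t13 = (0 + 0) | (0 | (0 + 0)) → ∅
  t14 = (0 + 0) | (0 + 0) → ∅
Bisimilarity quotient blocks:
  B0 = {s0, t0}
  B1 = {s2, s4, t2, t4}
  B2 = {s10, s5, s6, s8, t10, t5, t6, t8}
  B3 = {s11, s12, s13, s14, t11, t12, t13, t14}
  B4 = {s1, t1}
  B5 = {s7, t7}
  B6 = {s3, t3}
  B7 = {s9, t9}
s0 ∈ B0, t0 ∈ B0 → same block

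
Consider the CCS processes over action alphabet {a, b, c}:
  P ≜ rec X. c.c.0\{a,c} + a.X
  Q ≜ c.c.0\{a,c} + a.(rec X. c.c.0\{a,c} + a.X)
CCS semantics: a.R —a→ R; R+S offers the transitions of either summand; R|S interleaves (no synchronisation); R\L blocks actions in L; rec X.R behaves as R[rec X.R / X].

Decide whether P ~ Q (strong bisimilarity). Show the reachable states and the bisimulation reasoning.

bisimilar

Reachable graph of P (3 states):
  s0 = rec X. c.c.0\{a,c} + a.X ⊢ -a-> s0, -c-> s1
  s1 = c.0\{a,c} ⊢ -c-> s2
  s2 = 0\{a,c} ⊢ deadlocked
Reachable graph of Q (4 states):
  t0 = c.c.0\{a,c} + a.(rec X. c.c.0\{a,c} + a.X) ⊢ -a-> t1, -c-> t2
  t1 = rec X. c.c.0\{a,c} + a.X ⊢ -a-> t1, -c-> t2
  t2 = c.0\{a,c} ⊢ -c-> t3
  t3 = 0\{a,c} ⊢ deadlocked
Coarsest stable partition (strong bisimilarity classes):
  B0 = {s0, t0, t1}
  B1 = {s1, t2}
  B2 = {s2, t3}
s0 ∈ B0, t0 ∈ B0 → same block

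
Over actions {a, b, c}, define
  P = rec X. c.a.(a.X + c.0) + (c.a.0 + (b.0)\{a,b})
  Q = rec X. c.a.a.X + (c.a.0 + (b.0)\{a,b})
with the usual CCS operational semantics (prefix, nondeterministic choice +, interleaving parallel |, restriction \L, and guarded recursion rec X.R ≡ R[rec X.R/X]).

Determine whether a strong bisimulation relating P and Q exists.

P's transition system — 5 states:
  p0 = rec X. c.a.(a.X + c.0) + (c.a.0 + (b.0)\{a,b}) :: --c--▸ p1, --c--▸ p2
  p1 = a.(a.(rec X. c.a.(a.X + c.0) + (c.a.0 + (b.0)\{a,b})) + c.0) :: --a--▸ p3
  p2 = a.0 :: --a--▸ p4
  p3 = a.(rec X. c.a.(a.X + c.0) + (c.a.0 + (b.0)\{a,b})) + c.0 :: --a--▸ p0, --c--▸ p4
  p4 = 0 :: (no moves)
Q's transition system — 5 states:
  q0 = rec X. c.a.a.X + (c.a.0 + (b.0)\{a,b}) :: --c--▸ q1, --c--▸ q2
  q1 = a.0 :: --a--▸ q3
  q2 = a.a.(rec X. c.a.a.X + (c.a.0 + (b.0)\{a,b})) :: --a--▸ q4
  q3 = 0 :: (no moves)
  q4 = a.(rec X. c.a.a.X + (c.a.0 + (b.0)\{a,b})) :: --a--▸ q0
Coarsest stable partition (strong bisimilarity classes):
  B0 = {p0}
  B1 = {p2, q1}
  B2 = {p4, q3}
  B3 = {p1}
  B4 = {p3}
  B5 = {q0}
  B6 = {q2}
  B7 = {q4}
p0 ∈ B0, q0 ∈ B5 → different blocks

NO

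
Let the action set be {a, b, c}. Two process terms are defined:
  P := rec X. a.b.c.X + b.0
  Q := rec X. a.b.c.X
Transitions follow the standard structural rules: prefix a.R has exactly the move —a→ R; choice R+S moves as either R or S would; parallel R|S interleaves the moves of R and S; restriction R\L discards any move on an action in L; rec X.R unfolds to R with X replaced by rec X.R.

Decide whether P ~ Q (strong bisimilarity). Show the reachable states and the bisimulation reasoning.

LTS(P): 4 reachable states
  s0 = rec X. a.b.c.X + b.0 :: =a=> s1, =b=> s2
  s1 = b.c.(rec X. a.b.c.X + b.0) :: =b=> s3
  s2 = 0 :: ·
  s3 = c.(rec X. a.b.c.X + b.0) :: =c=> s0
LTS(Q): 3 reachable states
  t0 = rec X. a.b.c.X :: =a=> t1
  t1 = b.c.(rec X. a.b.c.X) :: =b=> t2
  t2 = c.(rec X. a.b.c.X) :: =c=> t0
Bisimilarity quotient blocks:
  B0 = {s0}
  B1 = {s1}
  B2 = {s3}
  B3 = {s2}
  B4 = {t0}
  B5 = {t1}
  B6 = {t2}
s0 ∈ B0, t0 ∈ B4 → different blocks

not bisimilar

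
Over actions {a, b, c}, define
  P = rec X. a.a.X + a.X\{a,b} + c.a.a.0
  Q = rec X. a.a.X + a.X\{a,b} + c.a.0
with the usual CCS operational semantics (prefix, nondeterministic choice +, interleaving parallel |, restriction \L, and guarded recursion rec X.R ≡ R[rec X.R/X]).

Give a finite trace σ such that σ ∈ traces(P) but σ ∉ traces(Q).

caa

LTS(P): 7 reachable states
  u0 = rec X. a.a.X + a.X\{a,b} + c.a.a.0 → —a→ u1, —a→ u2, —c→ u3
  u1 = (rec X. a.a.X + a.X\{a,b} + c.a.a.0)\{a,b} → —c→ u4
  u2 = a.(rec X. a.a.X + a.X\{a,b} + c.a.a.0) → —a→ u0
  u3 = a.a.0 → —a→ u5
  u4 = (a.a.0)\{a,b} → ∅
  u5 = a.0 → —a→ u6
  u6 = 0 → ∅
LTS(Q): 6 reachable states
  v0 = rec X. a.a.X + a.X\{a,b} + c.a.0 → —a→ v1, —a→ v2, —c→ v3
  v1 = (rec X. a.a.X + a.X\{a,b} + c.a.0)\{a,b} → —c→ v4
  v2 = a.(rec X. a.a.X + a.X\{a,b} + c.a.0) → —a→ v0
  v3 = a.0 → —a→ v5
  v4 = (a.0)\{a,b} → ∅
  v5 = 0 → ∅
Trace ⟨caa⟩ through P, begin at {u0}:
  step 1 (c): {u3}
  step 2 (a): {u5}
  step 3 (a): {u6}
  P completes σ.
Trace ⟨caa⟩ through Q, begin at {v0}:
  step 1 (c): {v3}
  step 2 (a): {v5}
  step 3 (a): ∅ (Q stuck)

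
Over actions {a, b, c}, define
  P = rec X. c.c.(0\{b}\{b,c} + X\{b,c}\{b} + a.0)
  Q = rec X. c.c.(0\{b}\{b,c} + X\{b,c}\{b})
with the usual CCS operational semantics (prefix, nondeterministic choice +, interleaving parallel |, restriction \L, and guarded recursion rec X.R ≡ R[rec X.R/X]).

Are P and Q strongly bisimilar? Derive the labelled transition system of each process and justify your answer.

P ≁ Q

Reachable graph of P (4 states):
  u0 = rec X. c.c.(0\{b}\{b,c} + X\{b,c}\{b} + a.0) ⊢ --c--▸ u1
  u1 = c.(0\{b}\{b,c} + (rec X. c.c.(0\{b}\{b,c} + X\{b,c}\{b} + a.0))\{b,c}\{b} + a.0) ⊢ --c--▸ u2
  u2 = 0\{b}\{b,c} + (rec X. c.c.(0\{b}\{b,c} + X\{b,c}\{b} + a.0))\{b,c}\{b} + a.0 ⊢ --a--▸ u3
  u3 = 0 ⊢ deadlocked
Reachable graph of Q (3 states):
  v0 = rec X. c.c.(0\{b}\{b,c} + X\{b,c}\{b}) ⊢ --c--▸ v1
  v1 = c.(0\{b}\{b,c} + (rec X. c.c.(0\{b}\{b,c} + X\{b,c}\{b}))\{b,c}\{b}) ⊢ --c--▸ v2
  v2 = 0\{b}\{b,c} + (rec X. c.c.(0\{b}\{b,c} + X\{b,c}\{b}))\{b,c}\{b} ⊢ deadlocked
Coarsest stable partition (strong bisimilarity classes):
  B0 = {u0}
  B1 = {u1}
  B2 = {u2}
  B3 = {u3, v2}
  B4 = {v0}
  B5 = {v1}
u0 ∈ B0, v0 ∈ B4 → different blocks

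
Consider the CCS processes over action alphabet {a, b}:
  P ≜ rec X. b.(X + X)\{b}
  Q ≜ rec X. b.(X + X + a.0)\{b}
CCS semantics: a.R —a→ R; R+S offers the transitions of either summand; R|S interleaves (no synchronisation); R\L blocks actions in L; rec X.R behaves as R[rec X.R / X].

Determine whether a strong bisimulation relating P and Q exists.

not bisimilar

P's transition system — 2 states:
  p0 = rec X. b.(X + X)\{b} → —b→ p1
  p1 = ((rec X. b.(X + X)\{b}) + (rec X. b.(X + X)\{b}))\{b} → ·
Q's transition system — 3 states:
  q0 = rec X. b.(X + X + a.0)\{b} → —b→ q1
  q1 = ((rec X. b.(X + X + a.0)\{b}) + (rec X. b.(X + X + a.0)\{b}) + a.0)\{b} → —a→ q2
  q2 = 0\{b} → ·
Coarsest stable partition (strong bisimilarity classes):
  B0 = {p0}
  B1 = {p1, q2}
  B2 = {q0}
  B3 = {q1}
p0 ∈ B0, q0 ∈ B2 → different blocks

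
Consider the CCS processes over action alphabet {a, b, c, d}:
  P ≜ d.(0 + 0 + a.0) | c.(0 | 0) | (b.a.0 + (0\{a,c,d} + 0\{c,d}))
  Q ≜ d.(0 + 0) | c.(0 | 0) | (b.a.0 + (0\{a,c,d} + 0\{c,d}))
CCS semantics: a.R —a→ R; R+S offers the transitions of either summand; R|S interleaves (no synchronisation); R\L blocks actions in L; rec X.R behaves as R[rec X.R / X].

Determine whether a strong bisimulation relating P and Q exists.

Reachable graph of P (18 states):
  s0 = d.(0 + 0 + a.0) | c.(0 | 0) | (b.a.0 + (0\{a,c,d} + 0\{c,d})) | -b-> s1, -c-> s2, -d-> s3
  s1 = d.(0 + 0 + a.0) | c.(0 | 0) | a.0 | -a-> s4, -c-> s5, -d-> s6
  s2 = d.(0 + 0 + a.0) | (0 | 0) | (b.a.0 + (0\{a,c,d} + 0\{c,d})) | -b-> s5, -d-> s7
  s3 = (0 + 0 + a.0) | c.(0 | 0) | (b.a.0 + (0\{a,c,d} + 0\{c,d})) | -a-> s8, -b-> s6, -c-> s7
  s4 = d.(0 + 0 + a.0) | c.(0 | 0) | 0 | -c-> s9, -d-> s10
  s5 = d.(0 + 0 + a.0) | (0 | 0) | a.0 | -a-> s9, -d-> s11
  s6 = (0 + 0 + a.0) | c.(0 | 0) | a.0 | -a-> s10, -a-> s12, -c-> s11
  s7 = (0 + 0 + a.0) | (0 | 0) | (b.a.0 + (0\{a,c,d} + 0\{c,d})) | -a-> s13, -b-> s11
  s8 = 0 | c.(0 | 0) | (b.a.0 + (0\{a,c,d} + 0\{c,d})) | -b-> s12, -c-> s13
  s9 = d.(0 + 0 + a.0) | (0 | 0) | 0 | -d-> s14
  s10 = (0 + 0 + a.0) | c.(0 | 0) | 0 | -a-> s15, -c-> s14
  s11 = (0 + 0 + a.0) | (0 | 0) | a.0 | -a-> s14, -a-> s16
  s12 = 0 | c.(0 | 0) | a.0 | -a-> s15, -c-> s16
  s13 = 0 | (0 | 0) | (b.a.0 + (0\{a,c,d} + 0\{c,d})) | -b-> s16
  s14 = (0 + 0 + a.0) | (0 | 0) | 0 | -a-> s17
  s15 = 0 | c.(0 | 0) | 0 | -c-> s17
  s16 = 0 | (0 | 0) | a.0 | -a-> s17
  s17 = 0 | (0 | 0) | 0 | ∅
Reachable graph of Q (12 states):
  t0 = d.(0 + 0) | c.(0 | 0) | (b.a.0 + (0\{a,c,d} + 0\{c,d})) | -b-> t1, -c-> t2, -d-> t3
  t1 = d.(0 + 0) | c.(0 | 0) | a.0 | -a-> t4, -c-> t5, -d-> t6
  t2 = d.(0 + 0) | (0 | 0) | (b.a.0 + (0\{a,c,d} + 0\{c,d})) | -b-> t5, -d-> t7
  t3 = (0 + 0) | c.(0 | 0) | (b.a.0 + (0\{a,c,d} + 0\{c,d})) | -b-> t6, -c-> t7
  t4 = d.(0 + 0) | c.(0 | 0) | 0 | -c-> t8, -d-> t9
  t5 = d.(0 + 0) | (0 | 0) | a.0 | -a-> t8, -d-> t10
  t6 = (0 + 0) | c.(0 | 0) | a.0 | -a-> t9, -c-> t10
  t7 = (0 + 0) | (0 | 0) | (b.a.0 + (0\{a,c,d} + 0\{c,d})) | -b-> t10
  t8 = d.(0 + 0) | (0 | 0) | 0 | -d-> t11
  t9 = (0 + 0) | c.(0 | 0) | 0 | -c-> t11
  t10 = (0 + 0) | (0 | 0) | a.0 | -a-> t11
  t11 = (0 + 0) | (0 | 0) | 0 | ∅
Coarsest stable partition (strong bisimilarity classes):
  B0 = {s0}
  B1 = {s1}
  B2 = {s4}
  B3 = {s10, s12, t6}
  B4 = {s15, t9}
  B5 = {s17, t11}
  B6 = {s14, s16, t10}
  B7 = {s9}
  B8 = {s6}
  B9 = {s11}
  B10 = {s5}
  B11 = {s3}
  B12 = {s8, t3}
  B13 = {s13, t7}
  B14 = {s7}
  B15 = {s2}
  B16 = {t0}
  B17 = {t1}
  B18 = {t5}
  B19 = {t8}
  B20 = {t4}
  B21 = {t2}
s0 ∈ B0, t0 ∈ B16 → different blocks

P ≁ Q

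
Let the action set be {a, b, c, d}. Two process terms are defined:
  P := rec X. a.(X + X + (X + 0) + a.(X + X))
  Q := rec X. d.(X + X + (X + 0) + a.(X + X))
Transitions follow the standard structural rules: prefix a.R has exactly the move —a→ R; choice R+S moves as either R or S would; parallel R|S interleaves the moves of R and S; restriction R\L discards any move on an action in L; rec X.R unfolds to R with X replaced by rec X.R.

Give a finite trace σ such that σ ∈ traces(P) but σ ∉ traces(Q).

Reachable graph of P (3 states):
  m0 = rec X. a.(X + X + (X + 0) + a.(X + X)) has moves =a=> m1
  m1 = (rec X. a.(X + X + (X + 0) + a.(X + X))) + (rec X. a.(X + X + (X + 0) + a.(X + X))) + ((rec X. a.(X + X + (X + 0) + a.(X + X))) + 0) + a.((rec X. a.(X + X + (X + 0) + a.(X + X))) + (rec X. a.(X + X + (X + 0) + a.(X + X)))) has moves =a=> m1, =a=> m2
  m2 = (rec X. a.(X + X + (X + 0) + a.(X + X))) + (rec X. a.(X + X + (X + 0) + a.(X + X))) has moves =a=> m1
Reachable graph of Q (3 states):
  n0 = rec X. d.(X + X + (X + 0) + a.(X + X)) has moves =d=> n1
  n1 = (rec X. d.(X + X + (X + 0) + a.(X + X))) + (rec X. d.(X + X + (X + 0) + a.(X + X))) + ((rec X. d.(X + X + (X + 0) + a.(X + X))) + 0) + a.((rec X. d.(X + X + (X + 0) + a.(X + X))) + (rec X. d.(X + X + (X + 0) + a.(X + X)))) has moves =a=> n2, =d=> n1
  n2 = (rec X. d.(X + X + (X + 0) + a.(X + X))) + (rec X. d.(X + X + (X + 0) + a.(X + X))) has moves =d=> n1
Executing a from P (initial set {m0}):
  after a @ step 1: {m1}
  ✓ P
Executing a from Q (initial set {n0}):
  after a @ step 1: ∅ (Q stuck)

a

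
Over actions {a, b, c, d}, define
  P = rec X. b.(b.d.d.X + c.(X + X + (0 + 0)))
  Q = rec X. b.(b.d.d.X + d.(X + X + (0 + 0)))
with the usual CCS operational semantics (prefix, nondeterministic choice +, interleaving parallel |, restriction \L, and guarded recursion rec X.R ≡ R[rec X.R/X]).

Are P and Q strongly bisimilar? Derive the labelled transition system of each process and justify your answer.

LTS(P): 5 reachable states
  u0 = rec X. b.(b.d.d.X + c.(X + X + (0 + 0))) | —b→ u1
  u1 = b.d.d.(rec X. b.(b.d.d.X + c.(X + X + (0 + 0)))) + c.((rec X. b.(b.d.d.X + c.(X + X + (0 + 0)))) + (rec X. b.(b.d.d.X + c.(X + X + (0 + 0)))) + (0 + 0)) | —b→ u2, —c→ u3
  u2 = d.d.(rec X. b.(b.d.d.X + c.(X + X + (0 + 0)))) | —d→ u4
  u3 = (rec X. b.(b.d.d.X + c.(X + X + (0 + 0)))) + (rec X. b.(b.d.d.X + c.(X + X + (0 + 0)))) + (0 + 0) | —b→ u1
  u4 = d.(rec X. b.(b.d.d.X + c.(X + X + (0 + 0)))) | —d→ u0
LTS(Q): 5 reachable states
  v0 = rec X. b.(b.d.d.X + d.(X + X + (0 + 0))) | —b→ v1
  v1 = b.d.d.(rec X. b.(b.d.d.X + d.(X + X + (0 + 0)))) + d.((rec X. b.(b.d.d.X + d.(X + X + (0 + 0)))) + (rec X. b.(b.d.d.X + d.(X + X + (0 + 0)))) + (0 + 0)) | —b→ v2, —d→ v3
  v2 = d.d.(rec X. b.(b.d.d.X + d.(X + X + (0 + 0)))) | —d→ v4
  v3 = (rec X. b.(b.d.d.X + d.(X + X + (0 + 0)))) + (rec X. b.(b.d.d.X + d.(X + X + (0 + 0)))) + (0 + 0) | —b→ v1
  v4 = d.(rec X. b.(b.d.d.X + d.(X + X + (0 + 0)))) | —d→ v0
Bisimilarity quotient blocks:
  B0 = {u0, u3}
  B1 = {u1}
  B2 = {u2}
  B3 = {u4}
  B4 = {v0, v3}
  B5 = {v1}
  B6 = {v2}
  B7 = {v4}
u0 ∈ B0, v0 ∈ B4 → different blocks

P ≁ Q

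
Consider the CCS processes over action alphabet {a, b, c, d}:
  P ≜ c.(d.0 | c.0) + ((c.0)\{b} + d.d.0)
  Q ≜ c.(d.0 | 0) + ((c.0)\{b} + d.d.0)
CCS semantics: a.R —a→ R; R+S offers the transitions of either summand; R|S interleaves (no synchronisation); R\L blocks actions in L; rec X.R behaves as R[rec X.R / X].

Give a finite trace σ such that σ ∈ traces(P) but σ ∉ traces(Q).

Reachable graph of P (8 states):
  s0 = c.(d.0 | c.0) + ((c.0)\{b} + d.d.0) has moves —c→ s1, —c→ s2, —d→ s3
  s1 = 0\{b} has moves ·
  s2 = d.0 | c.0 has moves —c→ s4, —d→ s5
  s3 = d.0 has moves —d→ s6
  s4 = d.0 | 0 has moves —d→ s7
  s5 = 0 | c.0 has moves —c→ s7
  s6 = 0 has moves ·
  s7 = 0 | 0 has moves ·
Reachable graph of Q (6 states):
  t0 = c.(d.0 | 0) + ((c.0)\{b} + d.d.0) has moves —c→ t1, —c→ t2, —d→ t3
  t1 = 0\{b} has moves ·
  t2 = d.0 | 0 has moves —d→ t4
  t3 = d.0 has moves —d→ t5
  t4 = 0 | 0 has moves ·
  t5 = 0 has moves ·
Trace ⟨cc⟩ through P, begin at {s0}:
  [1] c ⇒ {s1, s2}
  [2] c ⇒ {s4}
  P completes σ.
Trace ⟨cc⟩ through Q, begin at {t0}:
  [1] c ⇒ {t1, t2}
  [2] c ⇒ ∅  — Q cannot continue

cc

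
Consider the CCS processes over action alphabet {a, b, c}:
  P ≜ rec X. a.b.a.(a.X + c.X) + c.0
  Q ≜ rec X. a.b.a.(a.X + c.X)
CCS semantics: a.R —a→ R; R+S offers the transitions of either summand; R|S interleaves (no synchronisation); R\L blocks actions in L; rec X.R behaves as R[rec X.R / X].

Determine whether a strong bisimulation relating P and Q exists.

not bisimilar

LTS(P): 5 reachable states
  s0 = rec X. a.b.a.(a.X + c.X) + c.0 ⊢ =a=> s1, =c=> s2
  s1 = b.a.(a.(rec X. a.b.a.(a.X + c.X) + c.0) + c.(rec X. a.b.a.(a.X + c.X) + c.0)) ⊢ =b=> s3
  s2 = 0 ⊢ ∅
  s3 = a.(a.(rec X. a.b.a.(a.X + c.X) + c.0) + c.(rec X. a.b.a.(a.X + c.X) + c.0)) ⊢ =a=> s4
  s4 = a.(rec X. a.b.a.(a.X + c.X) + c.0) + c.(rec X. a.b.a.(a.X + c.X) + c.0) ⊢ =a=> s0, =c=> s0
LTS(Q): 4 reachable states
  t0 = rec X. a.b.a.(a.X + c.X) ⊢ =a=> t1
  t1 = b.a.(a.(rec X. a.b.a.(a.X + c.X)) + c.(rec X. a.b.a.(a.X + c.X))) ⊢ =b=> t2
  t2 = a.(a.(rec X. a.b.a.(a.X + c.X)) + c.(rec X. a.b.a.(a.X + c.X))) ⊢ =a=> t3
  t3 = a.(rec X. a.b.a.(a.X + c.X)) + c.(rec X. a.b.a.(a.X + c.X)) ⊢ =a=> t0, =c=> t0
Partition-refinement fixed point:
  B0 = {s0}
  B1 = {s1}
  B2 = {s3}
  B3 = {s4}
  B4 = {s2}
  B5 = {t0}
  B6 = {t1}
  B7 = {t2}
  B8 = {t3}
s0 ∈ B0, t0 ∈ B5 → different blocks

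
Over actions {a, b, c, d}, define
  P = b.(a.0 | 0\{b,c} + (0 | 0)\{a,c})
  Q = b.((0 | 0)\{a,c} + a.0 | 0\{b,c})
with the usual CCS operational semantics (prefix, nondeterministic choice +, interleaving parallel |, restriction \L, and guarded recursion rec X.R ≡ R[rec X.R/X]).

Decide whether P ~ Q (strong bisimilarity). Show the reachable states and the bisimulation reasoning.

bisimilar

P's transition system — 3 states:
  m0 = b.(a.0 | 0\{b,c} + (0 | 0)\{a,c}) | -b-> m1
  m1 = a.0 | 0\{b,c} + (0 | 0)\{a,c} | -a-> m2
  m2 = 0 | 0\{b,c} | (no moves)
Q's transition system — 3 states:
  n0 = b.((0 | 0)\{a,c} + a.0 | 0\{b,c}) | -b-> n1
  n1 = (0 | 0)\{a,c} + a.0 | 0\{b,c} | -a-> n2
  n2 = 0 | 0\{b,c} | (no moves)
Coarsest stable partition (strong bisimilarity classes):
  B0 = {m0, n0}
  B1 = {m1, n1}
  B2 = {m2, n2}
m0 ∈ B0, n0 ∈ B0 → same block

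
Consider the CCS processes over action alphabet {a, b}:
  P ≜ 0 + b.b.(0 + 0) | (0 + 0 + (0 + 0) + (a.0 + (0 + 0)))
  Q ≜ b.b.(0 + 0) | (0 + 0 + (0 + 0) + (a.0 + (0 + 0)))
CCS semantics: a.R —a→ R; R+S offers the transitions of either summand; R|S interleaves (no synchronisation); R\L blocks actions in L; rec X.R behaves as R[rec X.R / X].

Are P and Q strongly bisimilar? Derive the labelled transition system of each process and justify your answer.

P ~ Q

Reachable graph of P (6 states):
  p0 = 0 + b.b.(0 + 0) | (0 + 0 + (0 + 0) + (a.0 + (0 + 0))) ⊢ =a=> p1, =b=> p2
  p1 = b.b.(0 + 0) | 0 ⊢ =b=> p3
  p2 = b.(0 + 0) | (0 + 0 + (0 + 0) + (a.0 + (0 + 0))) ⊢ =a=> p3, =b=> p4
  p3 = b.(0 + 0) | 0 ⊢ =b=> p5
  p4 = (0 + 0) | (0 + 0 + (0 + 0) + (a.0 + (0 + 0))) ⊢ =a=> p5
  p5 = (0 + 0) | 0 ⊢ stopped
Reachable graph of Q (6 states):
  q0 = b.b.(0 + 0) | (0 + 0 + (0 + 0) + (a.0 + (0 + 0))) ⊢ =a=> q1, =b=> q2
  q1 = b.b.(0 + 0) | 0 ⊢ =b=> q3
  q2 = b.(0 + 0) | (0 + 0 + (0 + 0) + (a.0 + (0 + 0))) ⊢ =a=> q3, =b=> q4
  q3 = b.(0 + 0) | 0 ⊢ =b=> q5
  q4 = (0 + 0) | (0 + 0 + (0 + 0) + (a.0 + (0 + 0))) ⊢ =a=> q5
  q5 = (0 + 0) | 0 ⊢ stopped
Bisimilarity quotient blocks:
  B0 = {p0, q0}
  B1 = {p1, q1}
  B2 = {p3, q3}
  B3 = {p5, q5}
  B4 = {p2, q2}
  B5 = {p4, q4}
p0 ∈ B0, q0 ∈ B0 → same block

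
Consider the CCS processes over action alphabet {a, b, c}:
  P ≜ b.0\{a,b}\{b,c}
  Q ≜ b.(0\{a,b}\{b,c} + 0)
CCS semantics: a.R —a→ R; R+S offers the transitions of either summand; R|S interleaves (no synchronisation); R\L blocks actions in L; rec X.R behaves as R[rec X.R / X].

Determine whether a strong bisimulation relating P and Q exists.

YES

Reachable graph of P (2 states):
  m0 = b.0\{a,b}\{b,c} has moves ··b··> m1
  m1 = 0\{a,b}\{b,c} has moves ∅
Reachable graph of Q (2 states):
  n0 = b.(0\{a,b}\{b,c} + 0) has moves ··b··> n1
  n1 = 0\{a,b}\{b,c} + 0 has moves ∅
Partition-refinement fixed point:
  B0 = {m0, n0}
  B1 = {m1, n1}
m0 ∈ B0, n0 ∈ B0 → same block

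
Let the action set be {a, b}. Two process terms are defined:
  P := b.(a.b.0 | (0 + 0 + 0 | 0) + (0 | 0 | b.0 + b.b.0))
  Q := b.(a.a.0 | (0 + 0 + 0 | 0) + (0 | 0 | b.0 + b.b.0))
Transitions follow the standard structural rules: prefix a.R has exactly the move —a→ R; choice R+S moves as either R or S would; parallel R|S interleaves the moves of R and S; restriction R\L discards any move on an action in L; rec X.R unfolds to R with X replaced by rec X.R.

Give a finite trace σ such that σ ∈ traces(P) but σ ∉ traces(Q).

P's transition system — 7 states:
  m0 = b.(a.b.0 | (0 + 0 + 0 | 0) + (0 | 0 | b.0 + b.b.0)) | ··b··> m1
  m1 = a.b.0 | (0 + 0 + 0 | 0) + (0 | 0 | b.0 + b.b.0) | ··a··> m2, ··b··> m3, ··b··> m4
  m2 = b.0 | (0 + 0 + 0 | 0) | ··b··> m5
  m3 = 0 | 0 | 0 | ∅
  m4 = b.0 | ··b··> m6
  m5 = 0 | (0 + 0 + 0 | 0) | ∅
  m6 = 0 | ∅
Q's transition system — 7 states:
  n0 = b.(a.a.0 | (0 + 0 + 0 | 0) + (0 | 0 | b.0 + b.b.0)) | ··b··> n1
  n1 = a.a.0 | (0 + 0 + 0 | 0) + (0 | 0 | b.0 + b.b.0) | ··a··> n2, ··b··> n3, ··b··> n4
  n2 = a.0 | (0 + 0 + 0 | 0) | ··a··> n5
  n3 = 0 | 0 | 0 | ∅
  n4 = b.0 | ··b··> n6
  n5 = 0 | (0 + 0 + 0 | 0) | ∅
  n6 = 0 | ∅
Run σ = ⟨bab⟩ on P: start {m0}
  after b @ step 1: {m1}
  after a @ step 2: {m2}
  after b @ step 3: {m5}
  — P admits the full trace.
Run σ = ⟨bab⟩ on Q: start {n0}
  after b @ step 1: {n1}
  after a @ step 2: {n2}
  after b @ step 3: ∅ (Q stuck)

bab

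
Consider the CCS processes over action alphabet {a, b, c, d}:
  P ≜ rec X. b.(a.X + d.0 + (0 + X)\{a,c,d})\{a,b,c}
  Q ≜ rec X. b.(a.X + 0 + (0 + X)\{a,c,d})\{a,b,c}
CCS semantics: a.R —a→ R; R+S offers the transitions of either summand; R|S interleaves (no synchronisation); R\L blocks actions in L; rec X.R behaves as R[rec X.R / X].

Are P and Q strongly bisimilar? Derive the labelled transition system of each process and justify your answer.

P's transition system — 3 states:
  u0 = rec X. b.(a.X + d.0 + (0 + X)\{a,c,d})\{a,b,c} has moves =b=> u1
  u1 = (a.(rec X. b.(a.X + d.0 + (0 + X)\{a,c,d})\{a,b,c}) + d.0 + (0 + (rec X. b.(a.X + d.0 + (0 + X)\{a,c,d})\{a,b,c}))\{a,c,d})\{a,b,c} has moves =d=> u2
  u2 = 0\{a,b,c} has moves ·
Q's transition system — 2 states:
  v0 = rec X. b.(a.X + 0 + (0 + X)\{a,c,d})\{a,b,c} has moves =b=> v1
  v1 = (a.(rec X. b.(a.X + 0 + (0 + X)\{a,c,d})\{a,b,c}) + 0 + (0 + (rec X. b.(a.X + 0 + (0 + X)\{a,c,d})\{a,b,c}))\{a,c,d})\{a,b,c} has moves ·
Bisimilarity quotient blocks:
  B0 = {u0}
  B1 = {u1}
  B2 = {u2, v1}
  B3 = {v0}
u0 ∈ B0, v0 ∈ B3 → different blocks

NO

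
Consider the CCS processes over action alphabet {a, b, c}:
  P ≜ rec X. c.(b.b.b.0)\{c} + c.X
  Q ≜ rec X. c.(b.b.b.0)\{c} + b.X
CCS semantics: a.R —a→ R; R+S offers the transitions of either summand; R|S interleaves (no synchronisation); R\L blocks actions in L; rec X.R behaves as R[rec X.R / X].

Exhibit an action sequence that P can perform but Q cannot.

cc

Reachable graph of P (5 states):
  m0 = rec X. c.(b.b.b.0)\{c} + c.X | --c--▸ m0, --c--▸ m1
  m1 = (b.b.b.0)\{c} | --b--▸ m2
  m2 = (b.b.0)\{c} | --b--▸ m3
  m3 = (b.0)\{c} | --b--▸ m4
  m4 = 0\{c} | stopped
Reachable graph of Q (5 states):
  n0 = rec X. c.(b.b.b.0)\{c} + b.X | --b--▸ n0, --c--▸ n1
  n1 = (b.b.b.0)\{c} | --b--▸ n2
  n2 = (b.b.0)\{c} | --b--▸ n3
  n3 = (b.0)\{c} | --b--▸ n4
  n4 = 0\{c} | stopped
Run σ = ⟨cc⟩ on P: start {m0}
  after c @ step 1: {m0, m1}
  after c @ step 2: {m0, m1}
  ✓ P
Run σ = ⟨cc⟩ on Q: start {n0}
  after c @ step 1: {n1}
  after c @ step 2: no successor for Q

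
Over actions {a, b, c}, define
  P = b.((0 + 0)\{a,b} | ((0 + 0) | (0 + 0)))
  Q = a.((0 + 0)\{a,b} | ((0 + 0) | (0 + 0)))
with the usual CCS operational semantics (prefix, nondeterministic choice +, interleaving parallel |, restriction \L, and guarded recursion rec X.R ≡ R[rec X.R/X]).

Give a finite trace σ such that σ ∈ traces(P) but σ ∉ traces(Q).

Reachable graph of P (2 states):
  u0 = b.((0 + 0)\{a,b} | ((0 + 0) | (0 + 0))) has moves ··b··> u1
  u1 = (0 + 0)\{a,b} | ((0 + 0) | (0 + 0)) has moves ·
Reachable graph of Q (2 states):
  v0 = a.((0 + 0)\{a,b} | ((0 + 0) | (0 + 0))) has moves ··a··> v1
  v1 = (0 + 0)\{a,b} | ((0 + 0) | (0 + 0)) has moves ·
Executing b from P (initial set {u0}):
  after b @ step 1: {u1}
  P completes σ.
Executing b from Q (initial set {v0}):
  after b @ step 1: ∅ (Q stuck)

b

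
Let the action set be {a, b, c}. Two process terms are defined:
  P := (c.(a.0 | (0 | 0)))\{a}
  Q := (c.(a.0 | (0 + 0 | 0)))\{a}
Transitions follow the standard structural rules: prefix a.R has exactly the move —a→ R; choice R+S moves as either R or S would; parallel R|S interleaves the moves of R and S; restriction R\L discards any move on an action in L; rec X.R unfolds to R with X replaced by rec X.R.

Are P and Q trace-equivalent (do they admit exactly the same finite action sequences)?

P's transition system — 2 states:
  p0 = (c.(a.0 | (0 | 0)))\{a} → --c--▸ p1
  p1 = (a.0 | (0 | 0))\{a} → (no moves)
Q's transition system — 2 states:
  q0 = (c.(a.0 | (0 + 0 | 0)))\{a} → --c--▸ q1
  q1 = (a.0 | (0 + 0 | 0))\{a} → (no moves)
Coarsest stable partition (strong bisimilarity classes):
  B0 = {p0, q0}
  B1 = {p1, q1}
p0 ∈ B0, q0 ∈ B0 → same block
Bisimilar ⇒ trace-equivalent.

trace-equivalent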